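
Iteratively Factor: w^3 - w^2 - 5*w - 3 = (w + 1)*(w^2 - 2*w - 3) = (w - 3)*(w + 1)*(w + 1)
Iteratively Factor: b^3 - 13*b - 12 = (b + 3)*(b^2 - 3*b - 4) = (b - 4)*(b + 3)*(b + 1)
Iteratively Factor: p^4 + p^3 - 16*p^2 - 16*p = (p - 4)*(p^3 + 5*p^2 + 4*p) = (p - 4)*(p + 1)*(p^2 + 4*p) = (p - 4)*(p + 1)*(p + 4)*(p)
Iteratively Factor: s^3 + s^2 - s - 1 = (s - 1)*(s^2 + 2*s + 1) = (s - 1)*(s + 1)*(s + 1)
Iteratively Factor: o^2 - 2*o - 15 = (o + 3)*(o - 5)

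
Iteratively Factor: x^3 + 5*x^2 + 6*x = (x + 3)*(x^2 + 2*x) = x*(x + 3)*(x + 2)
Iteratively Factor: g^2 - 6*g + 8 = (g - 2)*(g - 4)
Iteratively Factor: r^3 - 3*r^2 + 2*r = (r - 2)*(r^2 - r) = r*(r - 2)*(r - 1)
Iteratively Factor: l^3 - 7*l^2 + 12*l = (l - 4)*(l^2 - 3*l) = (l - 4)*(l - 3)*(l)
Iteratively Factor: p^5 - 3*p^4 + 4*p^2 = (p - 2)*(p^4 - p^3 - 2*p^2) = p*(p - 2)*(p^3 - p^2 - 2*p) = p*(p - 2)*(p + 1)*(p^2 - 2*p) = p*(p - 2)^2*(p + 1)*(p)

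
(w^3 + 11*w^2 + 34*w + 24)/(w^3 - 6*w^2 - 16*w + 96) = (w^2 + 7*w + 6)/(w^2 - 10*w + 24)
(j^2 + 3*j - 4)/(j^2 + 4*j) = (j - 1)/j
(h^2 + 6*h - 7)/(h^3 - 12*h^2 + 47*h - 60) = (h^2 + 6*h - 7)/(h^3 - 12*h^2 + 47*h - 60)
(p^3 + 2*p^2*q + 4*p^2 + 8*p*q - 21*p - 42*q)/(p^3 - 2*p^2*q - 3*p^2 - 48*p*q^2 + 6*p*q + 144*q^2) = (p^2 + 2*p*q + 7*p + 14*q)/(p^2 - 2*p*q - 48*q^2)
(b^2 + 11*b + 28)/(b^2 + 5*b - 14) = (b + 4)/(b - 2)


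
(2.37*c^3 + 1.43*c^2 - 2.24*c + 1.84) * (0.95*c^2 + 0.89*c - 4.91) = 2.2515*c^5 + 3.4678*c^4 - 12.492*c^3 - 7.2669*c^2 + 12.636*c - 9.0344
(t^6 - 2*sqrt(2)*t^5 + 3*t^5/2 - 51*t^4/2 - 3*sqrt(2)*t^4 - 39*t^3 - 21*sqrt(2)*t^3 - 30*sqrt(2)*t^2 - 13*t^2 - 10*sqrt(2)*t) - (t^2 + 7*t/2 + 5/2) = t^6 - 2*sqrt(2)*t^5 + 3*t^5/2 - 51*t^4/2 - 3*sqrt(2)*t^4 - 39*t^3 - 21*sqrt(2)*t^3 - 30*sqrt(2)*t^2 - 14*t^2 - 10*sqrt(2)*t - 7*t/2 - 5/2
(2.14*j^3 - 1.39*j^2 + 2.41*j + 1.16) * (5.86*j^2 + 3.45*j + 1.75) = 12.5404*j^5 - 0.7624*j^4 + 13.0721*j^3 + 12.6796*j^2 + 8.2195*j + 2.03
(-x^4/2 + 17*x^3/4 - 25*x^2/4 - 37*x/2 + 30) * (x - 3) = -x^5/2 + 23*x^4/4 - 19*x^3 + x^2/4 + 171*x/2 - 90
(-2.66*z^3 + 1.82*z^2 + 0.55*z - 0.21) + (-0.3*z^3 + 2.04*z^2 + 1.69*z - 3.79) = -2.96*z^3 + 3.86*z^2 + 2.24*z - 4.0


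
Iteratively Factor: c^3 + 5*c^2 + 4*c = (c + 1)*(c^2 + 4*c) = c*(c + 1)*(c + 4)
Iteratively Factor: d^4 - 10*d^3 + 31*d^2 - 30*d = (d - 3)*(d^3 - 7*d^2 + 10*d) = (d - 5)*(d - 3)*(d^2 - 2*d) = d*(d - 5)*(d - 3)*(d - 2)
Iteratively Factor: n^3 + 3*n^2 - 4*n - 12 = (n + 2)*(n^2 + n - 6) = (n - 2)*(n + 2)*(n + 3)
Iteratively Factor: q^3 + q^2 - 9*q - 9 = (q + 1)*(q^2 - 9) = (q - 3)*(q + 1)*(q + 3)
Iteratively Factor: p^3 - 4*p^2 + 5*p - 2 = (p - 2)*(p^2 - 2*p + 1) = (p - 2)*(p - 1)*(p - 1)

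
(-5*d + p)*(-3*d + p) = 15*d^2 - 8*d*p + p^2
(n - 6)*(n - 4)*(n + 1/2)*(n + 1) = n^4 - 17*n^3/2 + 19*n^2/2 + 31*n + 12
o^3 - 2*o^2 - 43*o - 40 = (o - 8)*(o + 1)*(o + 5)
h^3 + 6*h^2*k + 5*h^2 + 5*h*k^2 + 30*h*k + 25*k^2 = (h + 5)*(h + k)*(h + 5*k)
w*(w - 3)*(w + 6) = w^3 + 3*w^2 - 18*w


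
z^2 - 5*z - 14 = (z - 7)*(z + 2)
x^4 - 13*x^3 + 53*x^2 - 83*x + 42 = (x - 7)*(x - 3)*(x - 2)*(x - 1)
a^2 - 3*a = a*(a - 3)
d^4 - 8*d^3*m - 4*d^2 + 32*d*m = d*(d - 2)*(d + 2)*(d - 8*m)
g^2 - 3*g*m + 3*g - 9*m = (g + 3)*(g - 3*m)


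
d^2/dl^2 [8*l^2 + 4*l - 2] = 16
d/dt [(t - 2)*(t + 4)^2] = 3*t*(t + 4)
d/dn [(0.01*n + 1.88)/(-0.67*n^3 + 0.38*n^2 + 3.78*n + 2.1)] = (0.0134*n^3 + 3.775*n^2 - 1.4288*n - 7.0854)/(0.4489*n^6 - 0.5092*n^5 - 4.9208*n^4 + 0.0587999999999993*n^3 + 15.8844*n^2 + 15.876*n + 4.41)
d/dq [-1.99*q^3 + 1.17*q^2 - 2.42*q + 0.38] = -5.97*q^2 + 2.34*q - 2.42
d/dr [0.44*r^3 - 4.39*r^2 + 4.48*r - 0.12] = 1.32*r^2 - 8.78*r + 4.48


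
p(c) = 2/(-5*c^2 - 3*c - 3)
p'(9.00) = 0.00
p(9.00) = 0.00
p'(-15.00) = 0.00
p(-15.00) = 0.00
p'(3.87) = 0.01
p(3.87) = -0.02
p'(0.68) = 0.36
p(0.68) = -0.27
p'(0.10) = 0.71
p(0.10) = -0.60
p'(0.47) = 0.51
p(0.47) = -0.36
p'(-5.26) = -0.01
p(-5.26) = -0.02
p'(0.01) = 0.68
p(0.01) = -0.66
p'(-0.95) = -0.60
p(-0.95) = -0.43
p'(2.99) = 0.02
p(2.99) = -0.04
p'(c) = 2*(10*c + 3)/(-5*c^2 - 3*c - 3)^2 = 2*(10*c + 3)/(5*c^2 + 3*c + 3)^2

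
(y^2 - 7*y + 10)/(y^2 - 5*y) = (y - 2)/y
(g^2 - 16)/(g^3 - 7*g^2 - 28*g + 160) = (g + 4)/(g^2 - 3*g - 40)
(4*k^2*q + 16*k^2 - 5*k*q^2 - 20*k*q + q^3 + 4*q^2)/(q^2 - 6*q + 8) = (4*k^2*q + 16*k^2 - 5*k*q^2 - 20*k*q + q^3 + 4*q^2)/(q^2 - 6*q + 8)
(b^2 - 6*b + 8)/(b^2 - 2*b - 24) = (-b^2 + 6*b - 8)/(-b^2 + 2*b + 24)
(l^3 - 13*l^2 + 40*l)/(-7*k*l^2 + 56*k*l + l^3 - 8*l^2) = (5 - l)/(7*k - l)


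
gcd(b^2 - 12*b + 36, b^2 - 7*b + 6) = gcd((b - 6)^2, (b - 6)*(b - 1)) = b - 6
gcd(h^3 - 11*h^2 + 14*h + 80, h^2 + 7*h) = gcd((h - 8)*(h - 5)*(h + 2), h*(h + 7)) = 1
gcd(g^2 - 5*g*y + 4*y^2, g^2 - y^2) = -g + y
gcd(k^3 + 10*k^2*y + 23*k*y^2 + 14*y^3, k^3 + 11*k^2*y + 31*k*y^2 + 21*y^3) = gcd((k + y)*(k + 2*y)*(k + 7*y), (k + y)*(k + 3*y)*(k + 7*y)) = k^2 + 8*k*y + 7*y^2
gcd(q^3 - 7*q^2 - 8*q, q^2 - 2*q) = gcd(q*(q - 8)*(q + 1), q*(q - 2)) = q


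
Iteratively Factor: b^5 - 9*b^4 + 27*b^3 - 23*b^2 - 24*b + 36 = (b - 2)*(b^4 - 7*b^3 + 13*b^2 + 3*b - 18) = (b - 2)*(b + 1)*(b^3 - 8*b^2 + 21*b - 18) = (b - 3)*(b - 2)*(b + 1)*(b^2 - 5*b + 6) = (b - 3)*(b - 2)^2*(b + 1)*(b - 3)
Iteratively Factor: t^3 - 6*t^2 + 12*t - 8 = (t - 2)*(t^2 - 4*t + 4) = (t - 2)^2*(t - 2)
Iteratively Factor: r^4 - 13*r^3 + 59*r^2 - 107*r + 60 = (r - 1)*(r^3 - 12*r^2 + 47*r - 60) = (r - 3)*(r - 1)*(r^2 - 9*r + 20) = (r - 4)*(r - 3)*(r - 1)*(r - 5)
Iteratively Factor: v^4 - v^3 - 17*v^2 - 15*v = (v)*(v^3 - v^2 - 17*v - 15) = v*(v + 3)*(v^2 - 4*v - 5) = v*(v + 1)*(v + 3)*(v - 5)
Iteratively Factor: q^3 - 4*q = (q + 2)*(q^2 - 2*q) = q*(q + 2)*(q - 2)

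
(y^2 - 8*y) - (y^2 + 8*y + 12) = -16*y - 12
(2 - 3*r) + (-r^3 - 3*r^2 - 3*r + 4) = -r^3 - 3*r^2 - 6*r + 6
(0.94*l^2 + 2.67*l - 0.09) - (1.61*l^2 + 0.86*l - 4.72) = -0.67*l^2 + 1.81*l + 4.63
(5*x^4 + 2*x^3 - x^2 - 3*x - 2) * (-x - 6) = -5*x^5 - 32*x^4 - 11*x^3 + 9*x^2 + 20*x + 12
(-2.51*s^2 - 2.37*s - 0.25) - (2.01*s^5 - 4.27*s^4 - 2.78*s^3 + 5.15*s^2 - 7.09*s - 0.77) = -2.01*s^5 + 4.27*s^4 + 2.78*s^3 - 7.66*s^2 + 4.72*s + 0.52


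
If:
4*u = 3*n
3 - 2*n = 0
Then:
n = 3/2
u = 9/8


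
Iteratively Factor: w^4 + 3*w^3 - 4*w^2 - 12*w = (w - 2)*(w^3 + 5*w^2 + 6*w) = w*(w - 2)*(w^2 + 5*w + 6) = w*(w - 2)*(w + 3)*(w + 2)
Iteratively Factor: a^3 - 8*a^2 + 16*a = (a - 4)*(a^2 - 4*a) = a*(a - 4)*(a - 4)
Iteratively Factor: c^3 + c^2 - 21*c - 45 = (c + 3)*(c^2 - 2*c - 15) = (c + 3)^2*(c - 5)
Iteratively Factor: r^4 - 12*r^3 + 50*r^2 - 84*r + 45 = (r - 3)*(r^3 - 9*r^2 + 23*r - 15) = (r - 3)*(r - 1)*(r^2 - 8*r + 15) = (r - 3)^2*(r - 1)*(r - 5)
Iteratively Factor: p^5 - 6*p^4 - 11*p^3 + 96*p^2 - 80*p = (p - 1)*(p^4 - 5*p^3 - 16*p^2 + 80*p) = p*(p - 1)*(p^3 - 5*p^2 - 16*p + 80) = p*(p - 1)*(p + 4)*(p^2 - 9*p + 20) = p*(p - 4)*(p - 1)*(p + 4)*(p - 5)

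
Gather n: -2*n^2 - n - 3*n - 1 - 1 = -2*n^2 - 4*n - 2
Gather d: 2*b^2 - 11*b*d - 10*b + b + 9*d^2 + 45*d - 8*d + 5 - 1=2*b^2 - 9*b + 9*d^2 + d*(37 - 11*b) + 4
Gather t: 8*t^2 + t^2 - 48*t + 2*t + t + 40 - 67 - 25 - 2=9*t^2 - 45*t - 54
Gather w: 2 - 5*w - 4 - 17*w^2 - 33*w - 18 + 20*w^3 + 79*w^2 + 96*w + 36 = 20*w^3 + 62*w^2 + 58*w + 16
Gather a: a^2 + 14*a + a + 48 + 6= a^2 + 15*a + 54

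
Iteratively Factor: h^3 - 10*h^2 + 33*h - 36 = (h - 4)*(h^2 - 6*h + 9) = (h - 4)*(h - 3)*(h - 3)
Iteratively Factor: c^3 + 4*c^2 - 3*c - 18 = (c + 3)*(c^2 + c - 6) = (c + 3)^2*(c - 2)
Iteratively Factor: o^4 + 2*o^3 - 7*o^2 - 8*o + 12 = (o - 1)*(o^3 + 3*o^2 - 4*o - 12) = (o - 1)*(o + 3)*(o^2 - 4) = (o - 1)*(o + 2)*(o + 3)*(o - 2)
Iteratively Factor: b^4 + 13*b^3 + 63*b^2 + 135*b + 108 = (b + 3)*(b^3 + 10*b^2 + 33*b + 36) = (b + 3)*(b + 4)*(b^2 + 6*b + 9) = (b + 3)^2*(b + 4)*(b + 3)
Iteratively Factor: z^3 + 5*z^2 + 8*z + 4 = (z + 1)*(z^2 + 4*z + 4) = (z + 1)*(z + 2)*(z + 2)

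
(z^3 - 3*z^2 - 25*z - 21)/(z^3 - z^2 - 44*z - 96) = (z^2 - 6*z - 7)/(z^2 - 4*z - 32)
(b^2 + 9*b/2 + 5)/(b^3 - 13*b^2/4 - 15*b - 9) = 2*(2*b + 5)/(4*b^2 - 21*b - 18)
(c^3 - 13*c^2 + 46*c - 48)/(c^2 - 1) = (c^3 - 13*c^2 + 46*c - 48)/(c^2 - 1)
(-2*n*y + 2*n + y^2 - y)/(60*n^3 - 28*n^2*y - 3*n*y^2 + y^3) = (y - 1)/(-30*n^2 - n*y + y^2)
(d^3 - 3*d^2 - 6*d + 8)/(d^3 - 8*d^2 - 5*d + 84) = (d^2 + d - 2)/(d^2 - 4*d - 21)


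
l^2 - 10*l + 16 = (l - 8)*(l - 2)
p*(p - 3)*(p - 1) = p^3 - 4*p^2 + 3*p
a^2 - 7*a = a*(a - 7)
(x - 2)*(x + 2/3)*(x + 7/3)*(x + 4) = x^4 + 5*x^3 - 4*x^2/9 - 188*x/9 - 112/9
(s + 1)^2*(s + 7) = s^3 + 9*s^2 + 15*s + 7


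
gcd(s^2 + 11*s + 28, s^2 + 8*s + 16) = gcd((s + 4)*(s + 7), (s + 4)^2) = s + 4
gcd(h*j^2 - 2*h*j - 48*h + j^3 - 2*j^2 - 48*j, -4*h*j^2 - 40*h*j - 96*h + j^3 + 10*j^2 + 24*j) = j + 6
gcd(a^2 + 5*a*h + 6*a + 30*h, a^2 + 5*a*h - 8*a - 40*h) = a + 5*h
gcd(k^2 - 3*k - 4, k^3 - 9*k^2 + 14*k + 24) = k^2 - 3*k - 4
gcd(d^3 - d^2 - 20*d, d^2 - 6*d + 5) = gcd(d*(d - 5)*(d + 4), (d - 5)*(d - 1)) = d - 5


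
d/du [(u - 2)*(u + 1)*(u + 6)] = 3*u^2 + 10*u - 8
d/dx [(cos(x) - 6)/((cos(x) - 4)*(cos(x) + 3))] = (cos(x)^2 - 12*cos(x) + 18)*sin(x)/((cos(x) - 4)^2*(cos(x) + 3)^2)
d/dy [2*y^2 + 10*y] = 4*y + 10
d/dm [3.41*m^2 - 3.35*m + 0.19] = 6.82*m - 3.35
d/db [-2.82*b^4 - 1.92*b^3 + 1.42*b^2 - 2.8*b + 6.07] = -11.28*b^3 - 5.76*b^2 + 2.84*b - 2.8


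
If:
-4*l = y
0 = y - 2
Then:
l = -1/2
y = 2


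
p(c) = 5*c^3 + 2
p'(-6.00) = 540.00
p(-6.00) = -1078.00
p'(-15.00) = 3375.00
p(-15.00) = -16873.00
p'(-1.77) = 46.99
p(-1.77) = -25.73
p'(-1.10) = 18.15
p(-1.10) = -4.66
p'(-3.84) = 221.18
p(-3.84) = -281.12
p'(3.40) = 173.40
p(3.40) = 198.52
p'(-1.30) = 25.35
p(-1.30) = -8.98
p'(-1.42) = 30.25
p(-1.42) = -12.32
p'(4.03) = 243.61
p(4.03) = 329.25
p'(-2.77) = 115.09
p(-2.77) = -104.27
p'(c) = 15*c^2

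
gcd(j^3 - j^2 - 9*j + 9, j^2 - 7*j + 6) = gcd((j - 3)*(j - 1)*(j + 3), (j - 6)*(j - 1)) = j - 1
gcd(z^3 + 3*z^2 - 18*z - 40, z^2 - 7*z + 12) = z - 4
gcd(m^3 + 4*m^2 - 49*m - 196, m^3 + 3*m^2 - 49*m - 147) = m^2 - 49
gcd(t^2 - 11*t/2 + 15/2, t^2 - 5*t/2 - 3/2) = t - 3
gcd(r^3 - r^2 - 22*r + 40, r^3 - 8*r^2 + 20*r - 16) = r^2 - 6*r + 8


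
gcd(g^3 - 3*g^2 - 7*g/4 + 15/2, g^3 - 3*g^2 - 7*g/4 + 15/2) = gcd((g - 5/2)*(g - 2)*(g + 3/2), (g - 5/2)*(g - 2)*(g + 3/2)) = g^3 - 3*g^2 - 7*g/4 + 15/2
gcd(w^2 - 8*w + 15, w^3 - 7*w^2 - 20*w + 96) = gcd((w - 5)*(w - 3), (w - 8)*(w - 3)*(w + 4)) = w - 3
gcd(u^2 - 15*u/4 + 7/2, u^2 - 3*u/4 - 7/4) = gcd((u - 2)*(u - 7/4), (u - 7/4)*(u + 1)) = u - 7/4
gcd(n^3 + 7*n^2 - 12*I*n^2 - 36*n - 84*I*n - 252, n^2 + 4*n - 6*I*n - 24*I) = n - 6*I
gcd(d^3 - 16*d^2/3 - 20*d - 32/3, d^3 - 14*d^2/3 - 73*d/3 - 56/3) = d - 8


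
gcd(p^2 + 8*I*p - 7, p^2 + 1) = p + I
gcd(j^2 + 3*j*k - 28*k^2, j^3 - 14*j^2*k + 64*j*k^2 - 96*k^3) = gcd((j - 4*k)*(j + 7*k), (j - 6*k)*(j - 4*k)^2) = j - 4*k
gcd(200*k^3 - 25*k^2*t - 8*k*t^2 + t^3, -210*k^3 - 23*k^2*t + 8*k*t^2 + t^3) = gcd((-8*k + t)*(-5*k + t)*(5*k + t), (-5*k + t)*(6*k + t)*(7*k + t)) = -5*k + t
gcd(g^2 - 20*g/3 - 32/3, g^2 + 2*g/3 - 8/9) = g + 4/3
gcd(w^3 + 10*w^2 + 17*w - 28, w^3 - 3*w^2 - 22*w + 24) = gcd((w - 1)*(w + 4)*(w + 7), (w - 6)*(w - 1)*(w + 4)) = w^2 + 3*w - 4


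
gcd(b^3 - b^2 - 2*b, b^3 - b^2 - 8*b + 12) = b - 2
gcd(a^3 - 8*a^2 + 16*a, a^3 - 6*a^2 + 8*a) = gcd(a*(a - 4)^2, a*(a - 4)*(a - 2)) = a^2 - 4*a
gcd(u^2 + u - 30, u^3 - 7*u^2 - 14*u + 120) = u - 5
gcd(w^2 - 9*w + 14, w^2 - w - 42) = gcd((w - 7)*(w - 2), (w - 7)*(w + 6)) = w - 7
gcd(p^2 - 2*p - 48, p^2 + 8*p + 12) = p + 6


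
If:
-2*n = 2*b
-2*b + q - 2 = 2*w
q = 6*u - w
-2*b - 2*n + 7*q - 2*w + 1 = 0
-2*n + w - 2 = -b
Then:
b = 39/22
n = -39/22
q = -12/11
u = -97/132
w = -73/22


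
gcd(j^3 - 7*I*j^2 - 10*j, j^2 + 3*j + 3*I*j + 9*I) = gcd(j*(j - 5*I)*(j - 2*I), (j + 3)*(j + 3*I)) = 1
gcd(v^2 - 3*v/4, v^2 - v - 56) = 1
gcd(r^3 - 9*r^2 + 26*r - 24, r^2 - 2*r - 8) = r - 4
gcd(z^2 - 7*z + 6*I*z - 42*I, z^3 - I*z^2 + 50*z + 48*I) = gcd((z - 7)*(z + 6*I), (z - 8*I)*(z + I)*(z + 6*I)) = z + 6*I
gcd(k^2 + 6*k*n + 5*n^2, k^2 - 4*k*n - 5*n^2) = k + n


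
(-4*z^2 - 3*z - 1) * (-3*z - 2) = 12*z^3 + 17*z^2 + 9*z + 2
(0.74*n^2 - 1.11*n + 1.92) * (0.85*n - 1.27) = 0.629*n^3 - 1.8833*n^2 + 3.0417*n - 2.4384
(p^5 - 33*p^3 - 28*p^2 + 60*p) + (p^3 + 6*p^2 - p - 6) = p^5 - 32*p^3 - 22*p^2 + 59*p - 6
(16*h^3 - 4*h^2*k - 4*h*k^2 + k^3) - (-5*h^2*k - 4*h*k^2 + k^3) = 16*h^3 + h^2*k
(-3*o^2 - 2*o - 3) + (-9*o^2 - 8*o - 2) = -12*o^2 - 10*o - 5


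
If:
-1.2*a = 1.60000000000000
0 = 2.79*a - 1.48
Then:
No Solution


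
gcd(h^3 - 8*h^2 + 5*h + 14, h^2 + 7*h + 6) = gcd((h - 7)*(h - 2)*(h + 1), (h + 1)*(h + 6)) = h + 1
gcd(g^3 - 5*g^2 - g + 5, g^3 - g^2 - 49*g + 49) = g - 1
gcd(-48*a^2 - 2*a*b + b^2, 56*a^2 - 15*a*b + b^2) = 8*a - b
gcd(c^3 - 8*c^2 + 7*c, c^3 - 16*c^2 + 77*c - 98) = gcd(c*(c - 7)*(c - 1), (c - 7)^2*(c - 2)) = c - 7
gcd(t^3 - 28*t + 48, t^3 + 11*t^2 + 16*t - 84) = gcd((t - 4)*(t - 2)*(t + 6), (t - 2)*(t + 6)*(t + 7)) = t^2 + 4*t - 12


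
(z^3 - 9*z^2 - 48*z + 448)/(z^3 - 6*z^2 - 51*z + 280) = (z - 8)/(z - 5)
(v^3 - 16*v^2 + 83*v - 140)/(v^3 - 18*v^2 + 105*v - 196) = (v - 5)/(v - 7)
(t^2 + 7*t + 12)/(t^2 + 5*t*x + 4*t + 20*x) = (t + 3)/(t + 5*x)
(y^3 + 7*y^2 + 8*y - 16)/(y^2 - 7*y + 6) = (y^2 + 8*y + 16)/(y - 6)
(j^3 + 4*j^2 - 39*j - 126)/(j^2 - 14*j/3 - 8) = 3*(j^2 + 10*j + 21)/(3*j + 4)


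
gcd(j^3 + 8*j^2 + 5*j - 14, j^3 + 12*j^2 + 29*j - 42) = j^2 + 6*j - 7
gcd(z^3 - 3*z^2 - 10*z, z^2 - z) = z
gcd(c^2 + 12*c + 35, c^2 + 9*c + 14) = c + 7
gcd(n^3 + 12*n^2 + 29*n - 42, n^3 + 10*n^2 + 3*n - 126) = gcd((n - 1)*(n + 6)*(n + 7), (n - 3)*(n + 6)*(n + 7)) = n^2 + 13*n + 42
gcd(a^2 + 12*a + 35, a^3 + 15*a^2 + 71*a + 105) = a^2 + 12*a + 35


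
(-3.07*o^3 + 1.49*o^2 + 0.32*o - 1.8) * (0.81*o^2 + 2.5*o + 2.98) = -2.4867*o^5 - 6.4681*o^4 - 5.1644*o^3 + 3.7822*o^2 - 3.5464*o - 5.364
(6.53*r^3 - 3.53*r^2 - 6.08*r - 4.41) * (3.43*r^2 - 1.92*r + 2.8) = 22.3979*r^5 - 24.6455*r^4 + 4.2072*r^3 - 13.3367*r^2 - 8.5568*r - 12.348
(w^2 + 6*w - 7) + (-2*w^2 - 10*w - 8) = -w^2 - 4*w - 15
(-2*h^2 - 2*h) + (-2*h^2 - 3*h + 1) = -4*h^2 - 5*h + 1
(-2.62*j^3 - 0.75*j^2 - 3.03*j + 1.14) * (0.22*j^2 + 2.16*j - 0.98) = -0.5764*j^5 - 5.8242*j^4 + 0.281*j^3 - 5.559*j^2 + 5.4318*j - 1.1172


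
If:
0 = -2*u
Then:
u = 0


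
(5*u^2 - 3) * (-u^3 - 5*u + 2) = -5*u^5 - 22*u^3 + 10*u^2 + 15*u - 6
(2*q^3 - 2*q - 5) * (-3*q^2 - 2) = -6*q^5 + 2*q^3 + 15*q^2 + 4*q + 10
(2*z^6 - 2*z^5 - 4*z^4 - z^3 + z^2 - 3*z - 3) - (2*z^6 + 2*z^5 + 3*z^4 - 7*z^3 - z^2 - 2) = -4*z^5 - 7*z^4 + 6*z^3 + 2*z^2 - 3*z - 1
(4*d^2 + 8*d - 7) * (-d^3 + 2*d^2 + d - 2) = -4*d^5 + 27*d^3 - 14*d^2 - 23*d + 14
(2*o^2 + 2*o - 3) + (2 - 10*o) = 2*o^2 - 8*o - 1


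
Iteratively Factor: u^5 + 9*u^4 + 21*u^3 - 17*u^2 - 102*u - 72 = (u + 3)*(u^4 + 6*u^3 + 3*u^2 - 26*u - 24) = (u + 3)*(u + 4)*(u^3 + 2*u^2 - 5*u - 6) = (u + 1)*(u + 3)*(u + 4)*(u^2 + u - 6) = (u - 2)*(u + 1)*(u + 3)*(u + 4)*(u + 3)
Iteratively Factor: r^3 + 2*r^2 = (r)*(r^2 + 2*r) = r^2*(r + 2)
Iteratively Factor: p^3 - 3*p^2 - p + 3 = (p + 1)*(p^2 - 4*p + 3) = (p - 3)*(p + 1)*(p - 1)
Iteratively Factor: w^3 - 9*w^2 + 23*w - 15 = (w - 5)*(w^2 - 4*w + 3) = (w - 5)*(w - 3)*(w - 1)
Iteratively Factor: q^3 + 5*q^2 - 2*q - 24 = (q - 2)*(q^2 + 7*q + 12) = (q - 2)*(q + 3)*(q + 4)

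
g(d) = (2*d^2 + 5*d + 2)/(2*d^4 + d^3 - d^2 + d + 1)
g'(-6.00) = 0.00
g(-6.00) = 0.02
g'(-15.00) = 0.00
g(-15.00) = 0.00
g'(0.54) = 0.17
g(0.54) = 3.35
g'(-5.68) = 0.01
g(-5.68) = 0.02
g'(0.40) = 2.07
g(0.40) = 3.19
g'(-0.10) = 2.82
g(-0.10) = 1.71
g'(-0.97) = -551.74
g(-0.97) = 18.27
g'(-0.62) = 224.34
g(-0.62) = -6.27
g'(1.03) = -3.30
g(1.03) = 2.15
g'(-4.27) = 0.01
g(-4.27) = 0.03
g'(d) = (4*d + 5)/(2*d^4 + d^3 - d^2 + d + 1) + (2*d^2 + 5*d + 2)*(-8*d^3 - 3*d^2 + 2*d - 1)/(2*d^4 + d^3 - d^2 + d + 1)^2 = (-8*d^5 - 32*d^4 - 26*d^3 + d^2 + 8*d + 3)/(4*d^8 + 4*d^7 - 3*d^6 + 2*d^5 + 7*d^4 - d^2 + 2*d + 1)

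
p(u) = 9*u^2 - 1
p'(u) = 18*u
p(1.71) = 25.32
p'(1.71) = 30.78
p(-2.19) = 42.16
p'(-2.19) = -39.42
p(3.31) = 97.60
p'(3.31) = 59.58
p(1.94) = 32.87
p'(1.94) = 34.92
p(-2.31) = 47.02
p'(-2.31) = -41.58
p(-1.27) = 13.52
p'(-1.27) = -22.86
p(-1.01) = 8.18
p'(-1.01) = -18.18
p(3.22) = 92.32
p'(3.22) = 57.96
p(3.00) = 80.00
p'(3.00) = 54.00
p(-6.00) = 323.00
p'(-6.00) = -108.00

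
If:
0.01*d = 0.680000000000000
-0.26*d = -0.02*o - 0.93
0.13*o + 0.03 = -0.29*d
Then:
No Solution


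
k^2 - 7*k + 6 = (k - 6)*(k - 1)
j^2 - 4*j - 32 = (j - 8)*(j + 4)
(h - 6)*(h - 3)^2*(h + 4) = h^4 - 8*h^3 - 3*h^2 + 126*h - 216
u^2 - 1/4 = (u - 1/2)*(u + 1/2)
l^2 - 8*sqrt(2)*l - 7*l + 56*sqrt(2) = (l - 7)*(l - 8*sqrt(2))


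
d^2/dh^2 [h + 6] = 0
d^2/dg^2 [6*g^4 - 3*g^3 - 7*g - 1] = 18*g*(4*g - 1)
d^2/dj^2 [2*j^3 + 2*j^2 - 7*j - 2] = 12*j + 4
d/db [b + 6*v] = 1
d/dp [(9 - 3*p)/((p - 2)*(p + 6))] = 3*p*(p - 6)/(p^4 + 8*p^3 - 8*p^2 - 96*p + 144)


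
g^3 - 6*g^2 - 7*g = g*(g - 7)*(g + 1)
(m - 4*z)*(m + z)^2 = m^3 - 2*m^2*z - 7*m*z^2 - 4*z^3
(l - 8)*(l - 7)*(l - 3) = l^3 - 18*l^2 + 101*l - 168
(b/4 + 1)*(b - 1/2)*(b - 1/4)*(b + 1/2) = b^4/4 + 15*b^3/16 - 5*b^2/16 - 15*b/64 + 1/16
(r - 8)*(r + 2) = r^2 - 6*r - 16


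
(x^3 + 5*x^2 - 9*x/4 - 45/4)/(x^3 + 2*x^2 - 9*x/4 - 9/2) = (x + 5)/(x + 2)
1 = 1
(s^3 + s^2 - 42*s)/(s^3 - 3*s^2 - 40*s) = (-s^2 - s + 42)/(-s^2 + 3*s + 40)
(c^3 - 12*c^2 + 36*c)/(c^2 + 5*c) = (c^2 - 12*c + 36)/(c + 5)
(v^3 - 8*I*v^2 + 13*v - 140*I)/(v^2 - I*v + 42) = (v^2 - I*v + 20)/(v + 6*I)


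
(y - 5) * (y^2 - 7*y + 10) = y^3 - 12*y^2 + 45*y - 50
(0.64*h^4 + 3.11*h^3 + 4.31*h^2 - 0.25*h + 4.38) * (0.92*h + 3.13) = 0.5888*h^5 + 4.8644*h^4 + 13.6995*h^3 + 13.2603*h^2 + 3.2471*h + 13.7094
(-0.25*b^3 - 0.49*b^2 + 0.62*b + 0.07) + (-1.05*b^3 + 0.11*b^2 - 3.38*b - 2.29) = -1.3*b^3 - 0.38*b^2 - 2.76*b - 2.22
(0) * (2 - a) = 0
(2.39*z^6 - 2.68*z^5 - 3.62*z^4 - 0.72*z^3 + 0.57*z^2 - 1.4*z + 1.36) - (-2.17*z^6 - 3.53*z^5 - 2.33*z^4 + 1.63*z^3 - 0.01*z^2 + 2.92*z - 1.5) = 4.56*z^6 + 0.85*z^5 - 1.29*z^4 - 2.35*z^3 + 0.58*z^2 - 4.32*z + 2.86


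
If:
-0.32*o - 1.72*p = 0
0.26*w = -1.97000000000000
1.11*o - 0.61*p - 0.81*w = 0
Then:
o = -5.02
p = 0.93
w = -7.58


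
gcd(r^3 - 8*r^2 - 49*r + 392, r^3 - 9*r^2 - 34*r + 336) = r^2 - 15*r + 56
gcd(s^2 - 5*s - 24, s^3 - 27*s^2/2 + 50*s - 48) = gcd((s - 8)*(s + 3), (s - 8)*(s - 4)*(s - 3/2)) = s - 8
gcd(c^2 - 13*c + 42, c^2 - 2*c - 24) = c - 6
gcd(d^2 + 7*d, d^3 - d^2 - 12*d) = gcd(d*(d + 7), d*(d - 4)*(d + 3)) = d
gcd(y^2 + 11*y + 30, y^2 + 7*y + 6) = y + 6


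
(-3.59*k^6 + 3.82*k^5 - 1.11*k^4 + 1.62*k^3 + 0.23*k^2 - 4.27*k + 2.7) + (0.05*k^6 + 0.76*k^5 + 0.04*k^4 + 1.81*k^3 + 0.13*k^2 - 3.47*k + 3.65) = -3.54*k^6 + 4.58*k^5 - 1.07*k^4 + 3.43*k^3 + 0.36*k^2 - 7.74*k + 6.35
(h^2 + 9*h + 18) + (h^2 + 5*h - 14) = 2*h^2 + 14*h + 4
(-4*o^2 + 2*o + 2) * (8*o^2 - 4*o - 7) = -32*o^4 + 32*o^3 + 36*o^2 - 22*o - 14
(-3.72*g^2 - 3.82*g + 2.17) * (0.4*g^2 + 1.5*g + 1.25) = -1.488*g^4 - 7.108*g^3 - 9.512*g^2 - 1.52*g + 2.7125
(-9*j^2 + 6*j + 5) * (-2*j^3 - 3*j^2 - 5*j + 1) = 18*j^5 + 15*j^4 + 17*j^3 - 54*j^2 - 19*j + 5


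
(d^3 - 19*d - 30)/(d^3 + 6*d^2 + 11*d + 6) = (d - 5)/(d + 1)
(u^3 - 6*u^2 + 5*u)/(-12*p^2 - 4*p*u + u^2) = u*(-u^2 + 6*u - 5)/(12*p^2 + 4*p*u - u^2)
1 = 1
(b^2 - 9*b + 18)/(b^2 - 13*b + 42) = (b - 3)/(b - 7)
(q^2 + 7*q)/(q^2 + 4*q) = (q + 7)/(q + 4)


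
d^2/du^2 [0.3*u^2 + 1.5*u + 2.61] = 0.600000000000000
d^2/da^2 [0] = 0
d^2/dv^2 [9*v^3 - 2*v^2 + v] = 54*v - 4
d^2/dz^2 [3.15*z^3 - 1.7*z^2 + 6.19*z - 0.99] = 18.9*z - 3.4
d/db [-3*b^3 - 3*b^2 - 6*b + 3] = -9*b^2 - 6*b - 6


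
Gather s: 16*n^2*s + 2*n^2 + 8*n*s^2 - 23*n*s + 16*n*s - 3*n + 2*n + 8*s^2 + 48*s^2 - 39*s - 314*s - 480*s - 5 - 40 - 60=2*n^2 - n + s^2*(8*n + 56) + s*(16*n^2 - 7*n - 833) - 105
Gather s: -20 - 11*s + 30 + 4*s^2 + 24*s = 4*s^2 + 13*s + 10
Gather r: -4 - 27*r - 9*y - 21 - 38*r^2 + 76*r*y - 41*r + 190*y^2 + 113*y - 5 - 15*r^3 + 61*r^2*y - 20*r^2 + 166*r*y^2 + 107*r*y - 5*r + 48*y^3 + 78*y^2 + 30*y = -15*r^3 + r^2*(61*y - 58) + r*(166*y^2 + 183*y - 73) + 48*y^3 + 268*y^2 + 134*y - 30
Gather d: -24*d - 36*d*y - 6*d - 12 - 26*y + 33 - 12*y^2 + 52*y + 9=d*(-36*y - 30) - 12*y^2 + 26*y + 30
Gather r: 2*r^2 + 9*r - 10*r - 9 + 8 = 2*r^2 - r - 1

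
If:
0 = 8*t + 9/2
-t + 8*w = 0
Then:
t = -9/16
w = -9/128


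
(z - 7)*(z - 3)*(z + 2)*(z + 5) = z^4 - 3*z^3 - 39*z^2 + 47*z + 210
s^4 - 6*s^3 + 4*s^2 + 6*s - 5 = (s - 5)*(s - 1)^2*(s + 1)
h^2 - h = h*(h - 1)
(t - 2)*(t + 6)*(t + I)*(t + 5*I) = t^4 + 4*t^3 + 6*I*t^3 - 17*t^2 + 24*I*t^2 - 20*t - 72*I*t + 60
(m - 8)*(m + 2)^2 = m^3 - 4*m^2 - 28*m - 32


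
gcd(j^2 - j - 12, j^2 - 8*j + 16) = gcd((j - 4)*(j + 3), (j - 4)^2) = j - 4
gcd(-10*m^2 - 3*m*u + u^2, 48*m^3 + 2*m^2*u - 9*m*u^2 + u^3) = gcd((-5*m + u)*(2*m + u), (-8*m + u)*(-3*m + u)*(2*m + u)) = 2*m + u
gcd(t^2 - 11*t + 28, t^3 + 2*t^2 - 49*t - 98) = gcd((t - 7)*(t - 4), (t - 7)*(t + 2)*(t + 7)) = t - 7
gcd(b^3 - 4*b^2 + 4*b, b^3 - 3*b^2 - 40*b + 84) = b - 2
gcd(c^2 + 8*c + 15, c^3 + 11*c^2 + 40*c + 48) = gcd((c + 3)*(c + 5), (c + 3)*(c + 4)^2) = c + 3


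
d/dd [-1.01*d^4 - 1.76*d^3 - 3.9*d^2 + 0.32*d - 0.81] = -4.04*d^3 - 5.28*d^2 - 7.8*d + 0.32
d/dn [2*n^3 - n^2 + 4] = 2*n*(3*n - 1)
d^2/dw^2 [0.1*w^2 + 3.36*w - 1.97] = 0.200000000000000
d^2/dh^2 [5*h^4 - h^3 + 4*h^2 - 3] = 60*h^2 - 6*h + 8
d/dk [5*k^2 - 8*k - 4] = 10*k - 8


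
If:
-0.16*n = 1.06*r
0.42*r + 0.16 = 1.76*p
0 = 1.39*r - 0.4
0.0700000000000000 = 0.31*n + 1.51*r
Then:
No Solution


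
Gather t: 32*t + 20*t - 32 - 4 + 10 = 52*t - 26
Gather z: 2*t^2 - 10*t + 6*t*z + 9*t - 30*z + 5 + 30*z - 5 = 2*t^2 + 6*t*z - t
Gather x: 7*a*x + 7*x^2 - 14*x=7*x^2 + x*(7*a - 14)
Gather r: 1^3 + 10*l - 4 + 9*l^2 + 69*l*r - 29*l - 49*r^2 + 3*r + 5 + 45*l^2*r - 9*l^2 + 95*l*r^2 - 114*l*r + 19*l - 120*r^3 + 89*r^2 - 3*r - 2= -120*r^3 + r^2*(95*l + 40) + r*(45*l^2 - 45*l)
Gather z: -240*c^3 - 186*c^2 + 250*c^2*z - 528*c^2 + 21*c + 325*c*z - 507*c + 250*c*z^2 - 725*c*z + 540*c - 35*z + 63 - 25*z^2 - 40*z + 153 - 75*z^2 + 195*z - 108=-240*c^3 - 714*c^2 + 54*c + z^2*(250*c - 100) + z*(250*c^2 - 400*c + 120) + 108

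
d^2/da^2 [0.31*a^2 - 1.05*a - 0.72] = 0.620000000000000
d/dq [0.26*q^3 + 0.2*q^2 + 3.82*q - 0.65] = 0.78*q^2 + 0.4*q + 3.82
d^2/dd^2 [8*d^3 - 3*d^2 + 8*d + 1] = 48*d - 6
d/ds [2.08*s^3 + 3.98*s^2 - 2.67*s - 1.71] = 6.24*s^2 + 7.96*s - 2.67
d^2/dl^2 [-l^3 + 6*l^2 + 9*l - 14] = 12 - 6*l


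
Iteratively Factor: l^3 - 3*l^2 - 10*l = (l + 2)*(l^2 - 5*l) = (l - 5)*(l + 2)*(l)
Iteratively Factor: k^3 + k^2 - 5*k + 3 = (k - 1)*(k^2 + 2*k - 3) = (k - 1)^2*(k + 3)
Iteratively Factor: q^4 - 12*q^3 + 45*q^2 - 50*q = (q - 5)*(q^3 - 7*q^2 + 10*q) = (q - 5)^2*(q^2 - 2*q) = (q - 5)^2*(q - 2)*(q)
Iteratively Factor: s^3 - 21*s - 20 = (s + 1)*(s^2 - s - 20) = (s + 1)*(s + 4)*(s - 5)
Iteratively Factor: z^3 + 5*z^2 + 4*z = (z + 4)*(z^2 + z) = z*(z + 4)*(z + 1)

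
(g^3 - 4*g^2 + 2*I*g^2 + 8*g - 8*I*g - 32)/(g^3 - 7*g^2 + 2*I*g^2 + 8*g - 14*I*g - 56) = (g - 4)/(g - 7)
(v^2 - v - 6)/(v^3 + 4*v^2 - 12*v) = (v^2 - v - 6)/(v*(v^2 + 4*v - 12))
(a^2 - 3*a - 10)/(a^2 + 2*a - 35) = (a + 2)/(a + 7)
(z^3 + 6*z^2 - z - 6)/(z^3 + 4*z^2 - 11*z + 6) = (z + 1)/(z - 1)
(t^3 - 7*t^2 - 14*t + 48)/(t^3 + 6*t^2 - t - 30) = (t - 8)/(t + 5)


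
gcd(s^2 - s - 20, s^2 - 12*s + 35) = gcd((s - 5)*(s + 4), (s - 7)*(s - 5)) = s - 5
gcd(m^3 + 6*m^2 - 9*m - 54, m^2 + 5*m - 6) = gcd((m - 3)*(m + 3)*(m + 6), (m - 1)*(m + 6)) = m + 6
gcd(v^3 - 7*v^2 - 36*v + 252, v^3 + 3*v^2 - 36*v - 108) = v^2 - 36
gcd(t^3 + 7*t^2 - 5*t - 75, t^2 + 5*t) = t + 5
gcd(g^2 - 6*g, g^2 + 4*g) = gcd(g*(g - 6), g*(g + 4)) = g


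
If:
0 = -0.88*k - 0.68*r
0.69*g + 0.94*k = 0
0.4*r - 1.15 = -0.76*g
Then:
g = 1.01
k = -0.74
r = 0.96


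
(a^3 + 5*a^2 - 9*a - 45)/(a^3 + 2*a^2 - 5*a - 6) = (a^2 + 2*a - 15)/(a^2 - a - 2)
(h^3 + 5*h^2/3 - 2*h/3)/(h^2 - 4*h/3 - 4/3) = h*(-3*h^2 - 5*h + 2)/(-3*h^2 + 4*h + 4)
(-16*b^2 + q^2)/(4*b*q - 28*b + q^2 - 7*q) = (-4*b + q)/(q - 7)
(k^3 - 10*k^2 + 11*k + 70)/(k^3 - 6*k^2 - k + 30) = (k - 7)/(k - 3)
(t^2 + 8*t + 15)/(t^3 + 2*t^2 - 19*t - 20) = (t + 3)/(t^2 - 3*t - 4)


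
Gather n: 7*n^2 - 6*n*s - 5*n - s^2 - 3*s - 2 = 7*n^2 + n*(-6*s - 5) - s^2 - 3*s - 2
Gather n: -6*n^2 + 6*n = -6*n^2 + 6*n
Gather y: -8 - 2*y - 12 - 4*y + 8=-6*y - 12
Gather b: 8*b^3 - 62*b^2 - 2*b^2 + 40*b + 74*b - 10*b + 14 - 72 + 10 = 8*b^3 - 64*b^2 + 104*b - 48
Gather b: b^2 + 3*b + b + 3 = b^2 + 4*b + 3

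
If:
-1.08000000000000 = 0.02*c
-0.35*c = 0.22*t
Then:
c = -54.00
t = 85.91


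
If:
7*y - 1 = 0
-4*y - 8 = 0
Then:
No Solution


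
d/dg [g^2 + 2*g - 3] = 2*g + 2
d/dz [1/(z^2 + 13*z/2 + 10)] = 2*(-4*z - 13)/(2*z^2 + 13*z + 20)^2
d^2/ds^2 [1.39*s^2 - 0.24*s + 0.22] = 2.78000000000000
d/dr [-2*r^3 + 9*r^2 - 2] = 6*r*(3 - r)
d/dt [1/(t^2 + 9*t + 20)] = (-2*t - 9)/(t^2 + 9*t + 20)^2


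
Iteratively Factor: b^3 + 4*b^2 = (b + 4)*(b^2) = b*(b + 4)*(b)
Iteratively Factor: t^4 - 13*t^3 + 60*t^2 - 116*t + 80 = (t - 2)*(t^3 - 11*t^2 + 38*t - 40) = (t - 4)*(t - 2)*(t^2 - 7*t + 10) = (t - 5)*(t - 4)*(t - 2)*(t - 2)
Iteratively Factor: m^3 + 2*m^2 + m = (m + 1)*(m^2 + m) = m*(m + 1)*(m + 1)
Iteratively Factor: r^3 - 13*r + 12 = (r - 3)*(r^2 + 3*r - 4) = (r - 3)*(r + 4)*(r - 1)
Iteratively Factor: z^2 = (z)*(z)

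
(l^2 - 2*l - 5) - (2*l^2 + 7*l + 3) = -l^2 - 9*l - 8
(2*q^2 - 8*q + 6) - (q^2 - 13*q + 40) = q^2 + 5*q - 34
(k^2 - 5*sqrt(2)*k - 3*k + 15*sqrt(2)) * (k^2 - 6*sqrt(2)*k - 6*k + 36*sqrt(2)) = k^4 - 11*sqrt(2)*k^3 - 9*k^3 + 78*k^2 + 99*sqrt(2)*k^2 - 540*k - 198*sqrt(2)*k + 1080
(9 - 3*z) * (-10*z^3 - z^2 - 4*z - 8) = 30*z^4 - 87*z^3 + 3*z^2 - 12*z - 72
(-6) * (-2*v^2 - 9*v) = 12*v^2 + 54*v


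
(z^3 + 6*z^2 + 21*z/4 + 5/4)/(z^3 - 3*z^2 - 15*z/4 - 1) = (z + 5)/(z - 4)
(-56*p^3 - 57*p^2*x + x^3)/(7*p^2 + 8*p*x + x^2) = -8*p + x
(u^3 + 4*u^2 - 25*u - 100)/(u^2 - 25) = u + 4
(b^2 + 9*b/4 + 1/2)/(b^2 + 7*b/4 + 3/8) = 2*(b + 2)/(2*b + 3)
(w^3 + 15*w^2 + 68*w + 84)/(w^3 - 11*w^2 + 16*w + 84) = (w^2 + 13*w + 42)/(w^2 - 13*w + 42)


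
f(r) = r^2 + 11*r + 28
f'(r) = 2*r + 11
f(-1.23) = 15.98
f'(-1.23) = 8.54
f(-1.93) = 10.49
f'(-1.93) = 7.14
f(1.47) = 46.33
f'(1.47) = 13.94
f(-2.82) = 4.93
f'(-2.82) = 5.36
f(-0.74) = 20.41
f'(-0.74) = 9.52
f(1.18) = 42.37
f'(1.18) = 13.36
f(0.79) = 37.31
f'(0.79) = 12.58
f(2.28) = 58.28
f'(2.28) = 15.56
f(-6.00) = -2.00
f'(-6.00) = -1.00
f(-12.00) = 40.00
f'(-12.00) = -13.00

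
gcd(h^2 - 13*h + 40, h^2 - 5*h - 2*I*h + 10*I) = h - 5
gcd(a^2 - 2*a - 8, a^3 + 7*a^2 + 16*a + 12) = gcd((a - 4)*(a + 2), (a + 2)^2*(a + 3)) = a + 2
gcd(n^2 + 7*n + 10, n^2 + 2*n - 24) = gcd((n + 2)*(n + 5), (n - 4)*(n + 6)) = 1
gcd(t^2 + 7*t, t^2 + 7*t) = t^2 + 7*t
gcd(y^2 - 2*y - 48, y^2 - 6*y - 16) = y - 8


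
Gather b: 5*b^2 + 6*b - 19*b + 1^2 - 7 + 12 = 5*b^2 - 13*b + 6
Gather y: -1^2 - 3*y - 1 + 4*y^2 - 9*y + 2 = 4*y^2 - 12*y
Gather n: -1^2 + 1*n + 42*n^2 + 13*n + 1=42*n^2 + 14*n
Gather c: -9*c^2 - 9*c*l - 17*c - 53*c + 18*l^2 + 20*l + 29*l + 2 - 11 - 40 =-9*c^2 + c*(-9*l - 70) + 18*l^2 + 49*l - 49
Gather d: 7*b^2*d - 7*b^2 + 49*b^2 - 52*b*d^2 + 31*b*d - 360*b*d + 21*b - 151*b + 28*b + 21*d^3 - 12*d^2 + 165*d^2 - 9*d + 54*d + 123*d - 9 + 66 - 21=42*b^2 - 102*b + 21*d^3 + d^2*(153 - 52*b) + d*(7*b^2 - 329*b + 168) + 36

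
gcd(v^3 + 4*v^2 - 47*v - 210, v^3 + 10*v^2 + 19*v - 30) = v^2 + 11*v + 30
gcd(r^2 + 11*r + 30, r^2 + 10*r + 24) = r + 6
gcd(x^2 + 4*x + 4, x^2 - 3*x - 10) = x + 2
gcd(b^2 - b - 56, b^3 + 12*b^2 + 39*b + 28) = b + 7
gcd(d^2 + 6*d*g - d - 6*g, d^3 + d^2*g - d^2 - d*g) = d - 1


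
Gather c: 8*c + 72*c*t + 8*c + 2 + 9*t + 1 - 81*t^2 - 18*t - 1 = c*(72*t + 16) - 81*t^2 - 9*t + 2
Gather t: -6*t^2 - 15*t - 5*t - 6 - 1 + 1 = -6*t^2 - 20*t - 6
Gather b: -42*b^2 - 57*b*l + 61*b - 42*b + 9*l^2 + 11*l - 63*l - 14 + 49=-42*b^2 + b*(19 - 57*l) + 9*l^2 - 52*l + 35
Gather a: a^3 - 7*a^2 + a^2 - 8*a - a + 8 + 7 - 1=a^3 - 6*a^2 - 9*a + 14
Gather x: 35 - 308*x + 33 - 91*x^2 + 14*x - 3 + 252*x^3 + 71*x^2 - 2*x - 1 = 252*x^3 - 20*x^2 - 296*x + 64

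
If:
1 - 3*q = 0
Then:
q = 1/3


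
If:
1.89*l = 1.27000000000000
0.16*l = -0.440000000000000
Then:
No Solution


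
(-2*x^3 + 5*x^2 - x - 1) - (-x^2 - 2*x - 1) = -2*x^3 + 6*x^2 + x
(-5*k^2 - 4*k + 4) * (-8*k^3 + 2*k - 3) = 40*k^5 + 32*k^4 - 42*k^3 + 7*k^2 + 20*k - 12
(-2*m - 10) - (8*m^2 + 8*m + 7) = -8*m^2 - 10*m - 17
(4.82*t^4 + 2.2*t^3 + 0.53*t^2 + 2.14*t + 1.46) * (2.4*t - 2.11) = 11.568*t^5 - 4.8902*t^4 - 3.37*t^3 + 4.0177*t^2 - 1.0114*t - 3.0806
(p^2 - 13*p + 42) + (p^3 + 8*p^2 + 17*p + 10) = p^3 + 9*p^2 + 4*p + 52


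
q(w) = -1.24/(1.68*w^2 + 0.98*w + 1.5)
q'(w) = -1.24*(-3.36*w - 0.98)/(1.68*w^2 + 0.98*w + 1.5)^2 = (4.1664*w + 1.2152)/(1.68*w^2 + 0.98*w + 1.5)^2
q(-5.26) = -0.03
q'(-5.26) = -0.01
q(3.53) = -0.05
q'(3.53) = 0.02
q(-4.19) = -0.05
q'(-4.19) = -0.02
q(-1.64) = -0.28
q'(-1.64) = -0.29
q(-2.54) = -0.13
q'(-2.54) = -0.10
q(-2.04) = -0.19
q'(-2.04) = -0.17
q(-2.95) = -0.09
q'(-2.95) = -0.06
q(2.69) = -0.08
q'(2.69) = 0.05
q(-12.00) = -0.01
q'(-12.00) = -0.00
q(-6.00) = -0.02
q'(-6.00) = -0.01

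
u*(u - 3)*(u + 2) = u^3 - u^2 - 6*u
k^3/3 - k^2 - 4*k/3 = k*(k/3 + 1/3)*(k - 4)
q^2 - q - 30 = (q - 6)*(q + 5)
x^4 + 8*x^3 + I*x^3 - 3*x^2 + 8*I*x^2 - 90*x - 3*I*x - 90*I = (x - 3)*(x + 5)*(x + 6)*(x + I)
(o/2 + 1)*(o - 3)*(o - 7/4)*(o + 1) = o^4/2 - 7*o^3/8 - 7*o^2/2 + 25*o/8 + 21/4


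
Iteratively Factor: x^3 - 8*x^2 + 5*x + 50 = (x - 5)*(x^2 - 3*x - 10) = (x - 5)^2*(x + 2)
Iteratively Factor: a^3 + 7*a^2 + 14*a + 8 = (a + 4)*(a^2 + 3*a + 2) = (a + 1)*(a + 4)*(a + 2)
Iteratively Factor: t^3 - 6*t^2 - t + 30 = (t - 3)*(t^2 - 3*t - 10) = (t - 5)*(t - 3)*(t + 2)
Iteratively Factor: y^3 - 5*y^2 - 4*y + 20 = (y - 2)*(y^2 - 3*y - 10) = (y - 5)*(y - 2)*(y + 2)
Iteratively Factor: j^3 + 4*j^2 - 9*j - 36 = (j + 3)*(j^2 + j - 12) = (j + 3)*(j + 4)*(j - 3)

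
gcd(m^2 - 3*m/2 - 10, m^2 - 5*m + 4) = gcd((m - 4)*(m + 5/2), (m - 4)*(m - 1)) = m - 4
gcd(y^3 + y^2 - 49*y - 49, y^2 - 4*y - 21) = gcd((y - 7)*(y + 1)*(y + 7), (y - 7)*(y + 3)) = y - 7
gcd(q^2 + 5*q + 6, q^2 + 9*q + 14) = q + 2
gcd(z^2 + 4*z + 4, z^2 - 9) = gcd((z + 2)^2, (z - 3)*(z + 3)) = 1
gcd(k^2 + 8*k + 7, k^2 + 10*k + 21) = k + 7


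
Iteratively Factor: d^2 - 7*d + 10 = (d - 5)*(d - 2)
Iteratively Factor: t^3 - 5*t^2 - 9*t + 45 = (t - 5)*(t^2 - 9) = (t - 5)*(t - 3)*(t + 3)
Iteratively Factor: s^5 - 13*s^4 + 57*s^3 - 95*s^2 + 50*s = (s - 5)*(s^4 - 8*s^3 + 17*s^2 - 10*s) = s*(s - 5)*(s^3 - 8*s^2 + 17*s - 10) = s*(s - 5)^2*(s^2 - 3*s + 2) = s*(s - 5)^2*(s - 2)*(s - 1)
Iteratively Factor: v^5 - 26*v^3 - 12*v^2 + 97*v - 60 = (v - 1)*(v^4 + v^3 - 25*v^2 - 37*v + 60) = (v - 1)*(v + 3)*(v^3 - 2*v^2 - 19*v + 20) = (v - 1)^2*(v + 3)*(v^2 - v - 20) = (v - 5)*(v - 1)^2*(v + 3)*(v + 4)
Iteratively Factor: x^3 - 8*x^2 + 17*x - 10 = (x - 1)*(x^2 - 7*x + 10) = (x - 5)*(x - 1)*(x - 2)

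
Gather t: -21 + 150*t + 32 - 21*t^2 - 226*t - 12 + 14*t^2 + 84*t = -7*t^2 + 8*t - 1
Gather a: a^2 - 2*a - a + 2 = a^2 - 3*a + 2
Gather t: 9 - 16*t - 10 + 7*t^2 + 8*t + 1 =7*t^2 - 8*t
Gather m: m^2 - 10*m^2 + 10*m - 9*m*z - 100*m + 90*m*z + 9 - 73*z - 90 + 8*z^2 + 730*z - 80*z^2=-9*m^2 + m*(81*z - 90) - 72*z^2 + 657*z - 81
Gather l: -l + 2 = 2 - l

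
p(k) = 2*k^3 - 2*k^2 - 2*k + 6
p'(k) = 6*k^2 - 4*k - 2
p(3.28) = 48.50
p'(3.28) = 49.43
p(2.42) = 17.79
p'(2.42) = 23.46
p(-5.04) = -290.77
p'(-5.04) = 170.57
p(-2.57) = -36.02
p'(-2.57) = 47.91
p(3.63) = 68.05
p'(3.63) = 62.54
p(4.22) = 112.25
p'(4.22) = 87.97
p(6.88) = 548.89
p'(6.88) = 254.49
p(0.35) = 5.14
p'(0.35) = -2.66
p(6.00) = 354.00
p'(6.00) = 190.00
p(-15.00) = -7164.00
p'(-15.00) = 1408.00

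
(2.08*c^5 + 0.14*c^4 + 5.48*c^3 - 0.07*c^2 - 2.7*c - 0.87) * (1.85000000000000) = 3.848*c^5 + 0.259*c^4 + 10.138*c^3 - 0.1295*c^2 - 4.995*c - 1.6095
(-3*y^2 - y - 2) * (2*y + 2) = -6*y^3 - 8*y^2 - 6*y - 4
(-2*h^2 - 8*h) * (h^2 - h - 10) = -2*h^4 - 6*h^3 + 28*h^2 + 80*h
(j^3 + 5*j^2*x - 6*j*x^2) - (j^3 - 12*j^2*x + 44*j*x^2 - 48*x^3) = 17*j^2*x - 50*j*x^2 + 48*x^3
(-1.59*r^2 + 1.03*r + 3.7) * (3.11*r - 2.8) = -4.9449*r^3 + 7.6553*r^2 + 8.623*r - 10.36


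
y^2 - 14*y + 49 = (y - 7)^2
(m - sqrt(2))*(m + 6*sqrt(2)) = m^2 + 5*sqrt(2)*m - 12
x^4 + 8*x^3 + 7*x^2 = x^2*(x + 1)*(x + 7)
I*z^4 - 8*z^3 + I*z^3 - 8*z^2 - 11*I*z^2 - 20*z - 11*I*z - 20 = (z + 1)*(z + 4*I)*(z + 5*I)*(I*z + 1)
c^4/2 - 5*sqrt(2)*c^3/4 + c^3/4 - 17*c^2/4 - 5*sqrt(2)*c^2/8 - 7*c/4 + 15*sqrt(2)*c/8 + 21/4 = (c/2 + sqrt(2)/2)*(c - 1)*(c + 3/2)*(c - 7*sqrt(2)/2)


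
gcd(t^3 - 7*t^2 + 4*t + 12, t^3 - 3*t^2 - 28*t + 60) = t^2 - 8*t + 12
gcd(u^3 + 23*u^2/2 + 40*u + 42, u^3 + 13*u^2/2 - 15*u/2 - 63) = u^2 + 19*u/2 + 21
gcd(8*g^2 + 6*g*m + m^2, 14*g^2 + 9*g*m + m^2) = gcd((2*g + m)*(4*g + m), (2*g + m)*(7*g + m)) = 2*g + m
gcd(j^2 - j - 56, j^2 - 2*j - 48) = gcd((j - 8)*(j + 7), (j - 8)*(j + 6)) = j - 8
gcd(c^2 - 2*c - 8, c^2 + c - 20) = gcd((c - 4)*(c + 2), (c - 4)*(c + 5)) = c - 4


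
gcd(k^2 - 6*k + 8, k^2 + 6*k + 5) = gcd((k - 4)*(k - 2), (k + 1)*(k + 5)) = 1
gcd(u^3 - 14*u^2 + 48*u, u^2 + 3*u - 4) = 1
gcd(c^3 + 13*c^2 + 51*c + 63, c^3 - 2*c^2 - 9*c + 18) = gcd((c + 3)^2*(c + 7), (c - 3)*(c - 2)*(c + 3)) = c + 3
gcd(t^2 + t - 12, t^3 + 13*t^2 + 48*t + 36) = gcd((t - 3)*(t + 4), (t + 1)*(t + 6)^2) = 1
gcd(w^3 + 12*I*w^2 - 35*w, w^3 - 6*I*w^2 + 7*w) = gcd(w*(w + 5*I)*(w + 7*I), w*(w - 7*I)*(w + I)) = w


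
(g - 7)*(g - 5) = g^2 - 12*g + 35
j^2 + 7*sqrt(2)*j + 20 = (j + 2*sqrt(2))*(j + 5*sqrt(2))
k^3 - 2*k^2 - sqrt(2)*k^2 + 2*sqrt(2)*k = k*(k - 2)*(k - sqrt(2))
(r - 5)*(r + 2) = r^2 - 3*r - 10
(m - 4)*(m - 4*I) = m^2 - 4*m - 4*I*m + 16*I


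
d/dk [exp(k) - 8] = exp(k)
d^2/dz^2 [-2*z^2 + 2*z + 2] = -4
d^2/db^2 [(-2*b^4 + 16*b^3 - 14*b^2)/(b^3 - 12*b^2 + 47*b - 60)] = 32*(-b^6 + 48*b^5 - 615*b^4 + 3448*b^3 - 9270*b^2 + 10800*b - 3150)/(b^9 - 36*b^8 + 573*b^7 - 5292*b^6 + 31251*b^5 - 122364*b^4 + 317663*b^3 - 527220*b^2 + 507600*b - 216000)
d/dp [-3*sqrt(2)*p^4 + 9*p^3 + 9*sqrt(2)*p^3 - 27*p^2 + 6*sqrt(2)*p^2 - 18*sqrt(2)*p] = -12*sqrt(2)*p^3 + 27*p^2 + 27*sqrt(2)*p^2 - 54*p + 12*sqrt(2)*p - 18*sqrt(2)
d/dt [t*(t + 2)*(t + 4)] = 3*t^2 + 12*t + 8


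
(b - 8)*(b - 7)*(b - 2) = b^3 - 17*b^2 + 86*b - 112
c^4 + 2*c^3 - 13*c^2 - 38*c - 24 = (c - 4)*(c + 1)*(c + 2)*(c + 3)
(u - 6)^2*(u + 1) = u^3 - 11*u^2 + 24*u + 36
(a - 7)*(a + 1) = a^2 - 6*a - 7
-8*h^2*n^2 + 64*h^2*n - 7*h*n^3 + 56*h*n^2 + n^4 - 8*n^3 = n*(-8*h + n)*(h + n)*(n - 8)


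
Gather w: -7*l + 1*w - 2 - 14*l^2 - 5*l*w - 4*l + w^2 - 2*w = -14*l^2 - 11*l + w^2 + w*(-5*l - 1) - 2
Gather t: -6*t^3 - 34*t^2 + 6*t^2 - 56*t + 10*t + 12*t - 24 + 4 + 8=-6*t^3 - 28*t^2 - 34*t - 12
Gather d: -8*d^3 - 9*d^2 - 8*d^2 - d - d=-8*d^3 - 17*d^2 - 2*d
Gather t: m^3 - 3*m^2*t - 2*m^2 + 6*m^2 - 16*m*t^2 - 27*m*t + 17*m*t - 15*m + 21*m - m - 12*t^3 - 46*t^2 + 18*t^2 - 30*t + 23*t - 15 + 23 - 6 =m^3 + 4*m^2 + 5*m - 12*t^3 + t^2*(-16*m - 28) + t*(-3*m^2 - 10*m - 7) + 2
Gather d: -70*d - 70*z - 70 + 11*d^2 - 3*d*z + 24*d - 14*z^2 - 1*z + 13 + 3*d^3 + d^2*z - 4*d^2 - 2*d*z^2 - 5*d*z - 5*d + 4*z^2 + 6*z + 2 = 3*d^3 + d^2*(z + 7) + d*(-2*z^2 - 8*z - 51) - 10*z^2 - 65*z - 55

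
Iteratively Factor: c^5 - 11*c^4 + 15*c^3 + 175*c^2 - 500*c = (c - 5)*(c^4 - 6*c^3 - 15*c^2 + 100*c) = c*(c - 5)*(c^3 - 6*c^2 - 15*c + 100) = c*(c - 5)^2*(c^2 - c - 20) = c*(c - 5)^2*(c + 4)*(c - 5)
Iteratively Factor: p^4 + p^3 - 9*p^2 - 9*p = (p)*(p^3 + p^2 - 9*p - 9) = p*(p + 1)*(p^2 - 9) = p*(p + 1)*(p + 3)*(p - 3)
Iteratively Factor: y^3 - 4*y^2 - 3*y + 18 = (y - 3)*(y^2 - y - 6) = (y - 3)*(y + 2)*(y - 3)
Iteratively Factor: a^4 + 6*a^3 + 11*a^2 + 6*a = (a + 2)*(a^3 + 4*a^2 + 3*a) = a*(a + 2)*(a^2 + 4*a + 3) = a*(a + 2)*(a + 3)*(a + 1)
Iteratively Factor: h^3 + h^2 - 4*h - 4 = (h + 2)*(h^2 - h - 2) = (h + 1)*(h + 2)*(h - 2)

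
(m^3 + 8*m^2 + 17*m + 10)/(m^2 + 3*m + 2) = m + 5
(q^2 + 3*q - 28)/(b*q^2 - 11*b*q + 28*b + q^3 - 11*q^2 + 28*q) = (q + 7)/(b*q - 7*b + q^2 - 7*q)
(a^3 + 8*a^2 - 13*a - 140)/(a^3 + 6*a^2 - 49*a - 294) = (a^2 + a - 20)/(a^2 - a - 42)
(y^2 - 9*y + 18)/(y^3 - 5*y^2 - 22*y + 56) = (y^2 - 9*y + 18)/(y^3 - 5*y^2 - 22*y + 56)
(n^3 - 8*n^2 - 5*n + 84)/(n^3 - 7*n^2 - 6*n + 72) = (n - 7)/(n - 6)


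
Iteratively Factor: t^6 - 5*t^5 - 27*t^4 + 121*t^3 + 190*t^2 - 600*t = (t - 5)*(t^5 - 27*t^3 - 14*t^2 + 120*t) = (t - 5)*(t + 3)*(t^4 - 3*t^3 - 18*t^2 + 40*t) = (t - 5)*(t - 2)*(t + 3)*(t^3 - t^2 - 20*t) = (t - 5)^2*(t - 2)*(t + 3)*(t^2 + 4*t) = t*(t - 5)^2*(t - 2)*(t + 3)*(t + 4)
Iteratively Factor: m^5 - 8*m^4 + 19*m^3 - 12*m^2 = (m)*(m^4 - 8*m^3 + 19*m^2 - 12*m) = m*(m - 3)*(m^3 - 5*m^2 + 4*m) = m*(m - 4)*(m - 3)*(m^2 - m) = m^2*(m - 4)*(m - 3)*(m - 1)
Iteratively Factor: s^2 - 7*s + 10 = (s - 2)*(s - 5)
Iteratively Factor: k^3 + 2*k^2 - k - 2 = (k + 1)*(k^2 + k - 2) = (k - 1)*(k + 1)*(k + 2)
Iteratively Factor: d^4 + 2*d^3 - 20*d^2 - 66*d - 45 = (d - 5)*(d^3 + 7*d^2 + 15*d + 9) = (d - 5)*(d + 1)*(d^2 + 6*d + 9) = (d - 5)*(d + 1)*(d + 3)*(d + 3)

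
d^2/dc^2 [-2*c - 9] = 0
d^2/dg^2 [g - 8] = 0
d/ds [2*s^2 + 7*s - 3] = 4*s + 7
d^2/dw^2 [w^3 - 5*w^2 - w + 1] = 6*w - 10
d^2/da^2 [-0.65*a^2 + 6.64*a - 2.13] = -1.30000000000000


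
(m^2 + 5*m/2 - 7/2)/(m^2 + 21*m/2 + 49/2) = (m - 1)/(m + 7)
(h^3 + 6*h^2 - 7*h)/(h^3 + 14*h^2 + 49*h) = (h - 1)/(h + 7)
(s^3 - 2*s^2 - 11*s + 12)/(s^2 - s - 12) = s - 1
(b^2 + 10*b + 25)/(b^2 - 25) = (b + 5)/(b - 5)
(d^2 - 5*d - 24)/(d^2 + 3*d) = (d - 8)/d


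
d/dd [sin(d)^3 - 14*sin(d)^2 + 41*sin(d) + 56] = (3*sin(d)^2 - 28*sin(d) + 41)*cos(d)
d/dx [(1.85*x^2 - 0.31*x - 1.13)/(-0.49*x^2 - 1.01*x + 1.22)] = (-2.0204*x^2 + 3.4066*x - 1.5195)/(0.2401*x^4 + 0.9898*x^3 - 0.1755*x^2 - 2.4644*x + 1.4884)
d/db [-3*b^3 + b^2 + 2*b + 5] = -9*b^2 + 2*b + 2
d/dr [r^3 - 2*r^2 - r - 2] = 3*r^2 - 4*r - 1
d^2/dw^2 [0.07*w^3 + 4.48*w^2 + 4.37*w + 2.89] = 0.42*w + 8.96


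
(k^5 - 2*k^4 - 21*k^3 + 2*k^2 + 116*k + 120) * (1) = k^5 - 2*k^4 - 21*k^3 + 2*k^2 + 116*k + 120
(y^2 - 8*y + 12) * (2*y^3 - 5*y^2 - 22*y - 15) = 2*y^5 - 21*y^4 + 42*y^3 + 101*y^2 - 144*y - 180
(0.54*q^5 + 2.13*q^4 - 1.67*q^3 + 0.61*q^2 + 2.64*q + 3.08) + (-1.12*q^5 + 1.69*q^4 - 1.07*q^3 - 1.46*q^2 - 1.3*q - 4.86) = -0.58*q^5 + 3.82*q^4 - 2.74*q^3 - 0.85*q^2 + 1.34*q - 1.78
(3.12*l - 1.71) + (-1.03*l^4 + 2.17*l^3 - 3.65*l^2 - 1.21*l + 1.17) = -1.03*l^4 + 2.17*l^3 - 3.65*l^2 + 1.91*l - 0.54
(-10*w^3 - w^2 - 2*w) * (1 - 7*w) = 70*w^4 - 3*w^3 + 13*w^2 - 2*w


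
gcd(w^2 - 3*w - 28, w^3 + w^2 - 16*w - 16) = w + 4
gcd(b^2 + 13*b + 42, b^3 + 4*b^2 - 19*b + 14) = b + 7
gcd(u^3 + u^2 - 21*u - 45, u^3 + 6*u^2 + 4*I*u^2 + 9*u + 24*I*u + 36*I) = u^2 + 6*u + 9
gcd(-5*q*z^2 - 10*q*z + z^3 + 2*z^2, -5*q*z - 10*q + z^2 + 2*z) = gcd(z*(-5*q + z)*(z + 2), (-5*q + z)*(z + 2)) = -5*q*z - 10*q + z^2 + 2*z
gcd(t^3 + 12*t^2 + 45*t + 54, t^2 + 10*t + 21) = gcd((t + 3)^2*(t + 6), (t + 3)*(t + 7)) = t + 3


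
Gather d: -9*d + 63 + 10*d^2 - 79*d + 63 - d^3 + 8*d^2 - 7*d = -d^3 + 18*d^2 - 95*d + 126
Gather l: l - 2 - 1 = l - 3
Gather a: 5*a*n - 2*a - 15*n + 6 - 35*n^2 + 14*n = a*(5*n - 2) - 35*n^2 - n + 6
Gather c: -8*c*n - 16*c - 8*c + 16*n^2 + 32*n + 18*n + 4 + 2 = c*(-8*n - 24) + 16*n^2 + 50*n + 6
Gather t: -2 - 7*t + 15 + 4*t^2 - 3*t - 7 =4*t^2 - 10*t + 6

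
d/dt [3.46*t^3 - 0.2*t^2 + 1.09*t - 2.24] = 10.38*t^2 - 0.4*t + 1.09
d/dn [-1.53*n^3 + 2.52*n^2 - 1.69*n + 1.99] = -4.59*n^2 + 5.04*n - 1.69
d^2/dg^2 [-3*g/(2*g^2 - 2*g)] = -3/(g^3 - 3*g^2 + 3*g - 1)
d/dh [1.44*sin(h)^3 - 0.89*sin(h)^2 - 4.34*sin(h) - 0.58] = (4.32*sin(h)^2 - 1.78*sin(h) - 4.34)*cos(h)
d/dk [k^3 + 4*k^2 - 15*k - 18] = 3*k^2 + 8*k - 15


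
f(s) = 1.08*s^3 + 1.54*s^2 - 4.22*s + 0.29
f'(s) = 3.24*s^2 + 3.08*s - 4.22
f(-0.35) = 1.91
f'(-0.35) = -4.90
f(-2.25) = 5.28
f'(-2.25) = 5.25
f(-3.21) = -6.02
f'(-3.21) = 19.28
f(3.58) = 54.47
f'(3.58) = 48.33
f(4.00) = 77.17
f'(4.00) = 59.94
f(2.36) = 13.10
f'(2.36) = 21.09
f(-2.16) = 5.71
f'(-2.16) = 4.24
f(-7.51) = -338.61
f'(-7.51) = 155.39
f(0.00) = 0.29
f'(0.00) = -4.22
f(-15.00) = -3234.91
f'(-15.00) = 678.58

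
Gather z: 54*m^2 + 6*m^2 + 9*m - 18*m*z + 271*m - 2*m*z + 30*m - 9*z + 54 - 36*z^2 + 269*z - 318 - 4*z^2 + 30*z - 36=60*m^2 + 310*m - 40*z^2 + z*(290 - 20*m) - 300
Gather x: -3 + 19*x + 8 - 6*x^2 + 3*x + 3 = -6*x^2 + 22*x + 8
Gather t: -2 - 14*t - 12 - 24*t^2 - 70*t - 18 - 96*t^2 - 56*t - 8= -120*t^2 - 140*t - 40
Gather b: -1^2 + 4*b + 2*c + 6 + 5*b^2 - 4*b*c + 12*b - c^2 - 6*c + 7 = 5*b^2 + b*(16 - 4*c) - c^2 - 4*c + 12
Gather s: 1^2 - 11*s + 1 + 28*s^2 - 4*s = 28*s^2 - 15*s + 2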